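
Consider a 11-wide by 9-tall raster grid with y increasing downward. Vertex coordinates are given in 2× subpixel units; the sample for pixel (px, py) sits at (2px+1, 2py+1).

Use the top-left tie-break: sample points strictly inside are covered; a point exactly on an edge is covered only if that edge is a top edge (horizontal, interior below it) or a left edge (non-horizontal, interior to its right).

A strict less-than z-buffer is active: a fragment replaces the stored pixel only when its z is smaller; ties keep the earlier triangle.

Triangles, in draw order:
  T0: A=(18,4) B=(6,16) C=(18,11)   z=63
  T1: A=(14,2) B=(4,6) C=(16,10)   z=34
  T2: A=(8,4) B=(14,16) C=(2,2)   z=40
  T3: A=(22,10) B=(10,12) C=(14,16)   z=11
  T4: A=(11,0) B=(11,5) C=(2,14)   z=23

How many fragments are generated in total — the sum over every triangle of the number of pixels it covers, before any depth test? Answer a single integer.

T0:
  2·area = 84  (B↔C swapped to make it positive)
  edge (18, 4)→(18, 11): d=(0,7) right/bottom  bias=-1
  edge (18, 11)→(6, 16): d=(-12,5) right/bottom  bias=-1
  edge (6, 16)→(18, 4): d=(12,-12) top-left  bias=+0
    (10,0)@(21, 1): e=[-21,105,0] → ·  [on edge]
    (9,1)@(19, 3): e=[-7,91,0] → ·  [on edge]
    (8,2)@(17, 5): e=[7,77,0] → #  [on edge]
    (9,2)@(19, 5): e=[-7,67,24] → ·
    (7,3)@(15, 7): e=[21,63,0] → #  [on edge]
    (9,3)@(19, 7): e=[-7,43,48] → ·
    (6,4)@(13, 9): e=[35,49,0] → #  [on edge]
    (9,4)@(19, 9): e=[-7,19,72] → ·
    (5,5)@(11, 11): e=[49,35,0] → #  [on edge]
    (9,5)@(19, 11): e=[-7,-5,96] → ·
    (4,6)@(9, 13): e=[63,21,0] → #  [on edge]
    (7,6)@(15, 13): e=[21,-9,72] → ·
    (3,7)@(7, 15): e=[77,7,0] → #  [on edge]
    (2,8)@(5, 17): e=[91,-7,0] → ·  [on edge]
  covered (14 px):
    · · · · · · · · · · ·
    · · · · · · · · · · ·
    · · · · · · · · # · ·
    · · · · · · · # # · ·
    · · · · · · # # # · ·
    · · · · · # # # # · ·
    · · · · # # # · · · ·
    · · · # · · · · · · ·
    · · · · · · · · · · ·
T1:
  2·area = 88  (B↔C swapped to make it positive)
  edge (14, 2)→(16, 10): d=(2,8) right/bottom  bias=-1
  edge (16, 10)→(4, 6): d=(-12,-4) top-left  bias=+0
  edge (4, 6)→(14, 2): d=(10,-4) top-left  bias=+0
    (6,1)@(13, 3): e=[10,72,6] → #
    (7,1)@(15, 3): e=[-6,80,14] → ·
    (0,2)@(1, 5): e=[110,0,-22] → ·  [on edge]
    (3,2)@(7, 5): e=[62,24,2] → #
    (4,2)@(9, 5): e=[46,32,10] → #
    (5,2)@(11, 5): e=[30,40,18] → #
    (7,2)@(15, 5): e=[-2,56,34] → ·
    (3,3)@(7, 7): e=[66,0,22] → #  [on edge]
    (7,3)@(15, 7): e=[2,32,54] → #
    (8,3)@(17, 7): e=[-14,40,62] → ·
    (3,4)@(7, 9): e=[70,-24,42] → ·
    (4,4)@(9, 9): e=[54,-16,50] → ·
    (6,4)@(13, 9): e=[22,0,66] → #  [on edge]
    (9,5)@(19, 11): e=[-22,0,110] → ·  [on edge]
  covered (12 px):
    · · · · · · · · · · ·
    · · · · · · # · · · ·
    · · · # # # # · · · ·
    · · · # # # # # · · ·
    · · · · · · # # · · ·
    · · · · · · · · · · ·
    · · · · · · · · · · ·
    · · · · · · · · · · ·
    · · · · · · · · · · ·
T2:
  2·area = 60
  edge (8, 4)→(14, 16): d=(6,12) right/bottom  bias=-1
  edge (14, 16)→(2, 2): d=(-12,-14) top-left  bias=+0
  edge (2, 2)→(8, 4): d=(6,2) right/bottom  bias=-1
    (1,1)@(3, 3): e=[54,2,4] → #
    (2,1)@(5, 3): e=[30,30,0] → ·  [on edge]
    (1,2)@(3, 5): e=[66,-22,16] → ·
    (2,2)@(5, 5): e=[42,6,12] → #
    (3,2)@(7, 5): e=[18,34,8] → #
    (4,2)@(9, 5): e=[-6,62,4] → ·
    (5,2)@(11, 5): e=[-30,90,0] → ·  [on edge]
    (2,3)@(5, 7): e=[54,-18,24] → ·
    (3,3)@(7, 7): e=[30,10,20] → #
    (4,3)@(9, 7): e=[6,38,16] → #
    (5,3)@(11, 7): e=[-18,66,12] → ·
    (8,3)@(17, 7): e=[-90,150,0] → ·  [on edge]
  covered (7 px):
    · · · · · · · · · · ·
    · # · · · · · · · · ·
    · · # # · · · · · · ·
    · · · # # · · · · · ·
    · · · · # · · · · · ·
    · · · · · # · · · · ·
    · · · · · · · · · · ·
    · · · · · · · · · · ·
    · · · · · · · · · · ·
T3:
  2·area = 56  (B↔C swapped to make it positive)
  edge (22, 10)→(14, 16): d=(-8,6) right/bottom  bias=-1
  edge (14, 16)→(10, 12): d=(-4,-4) top-left  bias=+0
  edge (10, 12)→(22, 10): d=(12,-2) top-left  bias=+0
    (0,1)@(1, 3): e=[182,0,-126] → ·  [on edge]
    (1,2)@(3, 5): e=[154,0,-98] → ·  [on edge]
    (2,3)@(5, 7): e=[126,0,-70] → ·  [on edge]
    (3,4)@(7, 9): e=[98,0,-42] → ·  [on edge]
    (4,5)@(9, 11): e=[70,0,-14] → ·  [on edge]
    (8,5)@(17, 11): e=[22,32,2] → #
    (9,5)@(19, 11): e=[10,40,6] → #
    (10,5)@(21, 11): e=[-2,48,10] → ·
    (5,6)@(11, 13): e=[42,0,14] → #  [on edge]
    (6,6)@(13, 13): e=[30,8,18] → #
    (7,6)@(15, 13): e=[18,16,22] → #
    (9,6)@(19, 13): e=[-6,32,30] → ·
    (6,7)@(13, 15): e=[14,0,42] → #  [on edge]
    (7,8)@(15, 17): e=[-14,0,70] → ·  [on edge]
  covered (8 px):
    · · · · · · · · · · ·
    · · · · · · · · · · ·
    · · · · · · · · · · ·
    · · · · · · · · · · ·
    · · · · · · · · · · ·
    · · · · · · · · # # ·
    · · · · · # # # # · ·
    · · · · · · # # · · ·
    · · · · · · · · · · ·
T4:
  2·area = 45
  edge (11, 0)→(11, 5): d=(0,5) right/bottom  bias=-1
  edge (11, 5)→(2, 14): d=(-9,9) right/bottom  bias=-1
  edge (2, 14)→(11, 0): d=(9,-14) top-left  bias=+0
    (5,0)@(11, 1): e=[0,36,9] → ·  [on edge]
    (7,0)@(15, 1): e=[-20,0,65] → ·  [on edge]
    (5,1)@(11, 3): e=[0,18,27] → ·  [on edge]
    (6,1)@(13, 3): e=[-10,0,55] → ·  [on edge]
    (4,2)@(9, 5): e=[10,18,17] → #
    (5,2)@(11, 5): e=[0,0,45] → ·  [on edge]
    (3,3)@(7, 7): e=[20,18,7] → #
    (4,3)@(9, 7): e=[10,0,35] → ·  [on edge]
    (5,3)@(11, 7): e=[0,-18,63] → ·  [on edge]
    (3,4)@(7, 9): e=[20,0,25] → ·  [on edge]
    (5,4)@(11, 9): e=[0,-36,81] → ·  [on edge]
    (2,5)@(5, 11): e=[30,0,15] → ·  [on edge]
    (5,5)@(11, 11): e=[0,-54,99] → ·  [on edge]
    (1,6)@(3, 13): e=[40,0,5] → ·  [on edge]
    (5,6)@(11, 13): e=[0,-72,117] → ·  [on edge]
    (0,7)@(1, 15): e=[50,0,-5] → ·  [on edge]
    (5,7)@(11, 15): e=[0,-90,135] → ·  [on edge]
    (5,8)@(11, 17): e=[0,-108,153] → ·  [on edge]
  covered (2 px):
    · · · · · · · · · · ·
    · · · · · · · · · · ·
    · · · · # · · · · · ·
    · · · # · · · · · · ·
    · · · · · · · · · · ·
    · · · · · · · · · · ·
    · · · · · · · · · · ·
    · · · · · · · · · · ·
    · · · · · · · · · · ·

Result: 43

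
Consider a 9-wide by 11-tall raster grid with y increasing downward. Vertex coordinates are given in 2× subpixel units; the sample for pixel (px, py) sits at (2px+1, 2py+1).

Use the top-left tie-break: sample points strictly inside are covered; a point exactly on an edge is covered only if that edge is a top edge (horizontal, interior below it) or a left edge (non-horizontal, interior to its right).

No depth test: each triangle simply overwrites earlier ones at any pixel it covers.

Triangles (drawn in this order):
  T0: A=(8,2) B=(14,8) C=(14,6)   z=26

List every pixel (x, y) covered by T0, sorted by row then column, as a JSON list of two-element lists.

T0:
  2·area = 12  (B↔C swapped to make it positive)
  edge (8, 2)→(14, 6): d=(6,4) right/bottom  bias=-1
  edge (14, 6)→(14, 8): d=(0,2) right/bottom  bias=-1
  edge (14, 8)→(8, 2): d=(-6,-6) top-left  bias=+0
    (3,0)@(7, 1): e=[-2,14,0] → .  [on edge]
    (4,1)@(9, 3): e=[2,10,0] → X  [on edge]
    (5,1)@(11, 3): e=[-6,6,12] → .
    (4,2)@(9, 5): e=[14,10,-12] → .
    (5,2)@(11, 5): e=[6,6,0] → X  [on edge]
    (6,2)@(13, 5): e=[-2,2,12] → .
    (5,3)@(11, 7): e=[18,6,-12] → .
    (6,3)@(13, 7): e=[10,2,0] → X  [on edge]
    (7,3)@(15, 7): e=[2,-2,12] → .
    (6,4)@(13, 9): e=[22,2,-12] → .
    (7,4)@(15, 9): e=[14,-2,0] → .  [on edge]
    (8,5)@(17, 11): e=[18,-6,0] → .  [on edge]
  covered (3 px):
    . . . . . . . . .
    . . . . X . . . .
    . . . . . X . . .
    . . . . . . X . .
    . . . . . . . . .
    . . . . . . . . .
    . . . . . . . . .
    . . . . . . . . .
    . . . . . . . . .
    . . . . . . . . .
    . . . . . . . . .

Answer: [[4,1],[5,2],[6,3]]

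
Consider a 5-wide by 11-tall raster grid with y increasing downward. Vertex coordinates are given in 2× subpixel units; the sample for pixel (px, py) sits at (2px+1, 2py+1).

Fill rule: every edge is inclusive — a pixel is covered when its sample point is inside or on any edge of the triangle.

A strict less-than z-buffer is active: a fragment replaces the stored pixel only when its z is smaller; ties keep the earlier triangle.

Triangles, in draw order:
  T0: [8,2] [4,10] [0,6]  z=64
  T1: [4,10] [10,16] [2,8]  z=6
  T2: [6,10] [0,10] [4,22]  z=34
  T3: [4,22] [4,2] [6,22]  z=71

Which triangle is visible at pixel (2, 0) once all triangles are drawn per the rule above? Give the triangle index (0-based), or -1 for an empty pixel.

T0:
  2·area = 48
  edge (8, 2)→(4, 10): d=(-4,8) inclusive
  edge (4, 10)→(0, 6): d=(-4,-4) inclusive
  edge (0, 6)→(8, 2): d=(8,-4) inclusive
    (3,1)@(7, 3): e=[4,40,4] → █
    (4,1)@(9, 3): e=[-12,48,12] → ·
    (1,2)@(3, 5): e=[28,16,4] → █
    (2,2)@(5, 5): e=[12,24,12] → █
    (3,2)@(7, 5): e=[-4,32,20] → ·
    (0,3)@(1, 7): e=[36,0,12] → █  [on edge]
    (3,3)@(7, 7): e=[-12,24,36] → ·
    (0,4)@(1, 9): e=[28,-8,28] → ·
    (1,4)@(3, 9): e=[12,0,36] → █  [on edge]
    (2,4)@(5, 9): e=[-4,8,44] → ·
    (1,5)@(3, 11): e=[4,-8,52] → ·
    (2,5)@(5, 11): e=[-12,0,60] → ·  [on edge]
    (3,6)@(7, 13): e=[-36,0,84] → ·  [on edge]
    (4,7)@(9, 15): e=[-60,0,108] → ·  [on edge]
  covered (7 px):
    · · · · ·
    · · · █ ·
    · █ █ · ·
    █ █ █ · ·
    · █ · · ·
    · · · · ·
    · · · · ·
    · · · · ·
    · · · · ·
    · · · · ·
    · · · · ·
T1:
  degenerate (2·area = 0) — covers nothing
T2:
  2·area = 72  (B↔C swapped to make it positive)
  edge (6, 10)→(4, 22): d=(-2,12) inclusive
  edge (4, 22)→(0, 10): d=(-4,-12) inclusive
  edge (0, 10)→(6, 10): d=(6,0) inclusive
    (0,5)@(1, 11): e=[58,8,6] → █
    (1,5)@(3, 11): e=[34,32,6] → █
    (2,5)@(5, 11): e=[10,56,6] → █
    (3,5)@(7, 11): e=[-14,80,6] → ·
    (0,6)@(1, 13): e=[54,0,18] → █  [on edge]
    (3,6)@(7, 13): e=[-18,72,18] → ·
    (0,7)@(1, 15): e=[50,-8,30] → ·
    (1,7)@(3, 15): e=[26,16,30] → █
    (3,7)@(7, 15): e=[-22,64,30] → ·
    (1,8)@(3, 17): e=[22,8,42] → █
    (2,8)@(5, 17): e=[-2,32,42] → ·
    (1,9)@(3, 19): e=[18,0,54] → █  [on edge]
  covered (10 px):
    · · · · ·
    · · · · ·
    · · · · ·
    · · · · ·
    · · · · ·
    █ █ █ · ·
    █ █ █ · ·
    · █ █ · ·
    · █ · · ·
    · █ · · ·
    · · · · ·
T3:
  2·area = 40
  edge (4, 22)→(4, 2): d=(0,-20) inclusive
  edge (4, 2)→(6, 22): d=(2,20) inclusive
  edge (6, 22)→(4, 22): d=(-2,0) inclusive
    (2,6)@(5, 13): e=[20,2,18] → █
    (3,6)@(7, 13): e=[60,-38,18] → ·
    (2,7)@(5, 15): e=[20,6,14] → █
    (3,7)@(7, 15): e=[60,-34,14] → ·
    (2,8)@(5, 17): e=[20,10,10] → █
    (3,8)@(7, 17): e=[60,-30,10] → ·
    (2,9)@(5, 19): e=[20,14,6] → █
    (3,9)@(7, 19): e=[60,-26,6] → ·
    (2,10)@(5, 21): e=[20,18,2] → █
    (3,10)@(7, 21): e=[60,-22,2] → ·
  covered (5 px):
    · · · · ·
    · · · · ·
    · · · · ·
    · · · · ·
    · · · · ·
    · · · · ·
    · · █ · ·
    · · █ · ·
    · · █ · ·
    · · █ · ·
    · · █ · ·

Z-buffer (winner per pixel, '.' = empty):
  . . . . .
  . . . 0 .
  . 0 0 . .
  0 0 0 . .
  . 0 . . .
  2 2 2 . .
  2 2 2 . .
  . 2 2 . .
  . 2 3 . .
  . 2 3 . .
  . . 3 . .

Final: -1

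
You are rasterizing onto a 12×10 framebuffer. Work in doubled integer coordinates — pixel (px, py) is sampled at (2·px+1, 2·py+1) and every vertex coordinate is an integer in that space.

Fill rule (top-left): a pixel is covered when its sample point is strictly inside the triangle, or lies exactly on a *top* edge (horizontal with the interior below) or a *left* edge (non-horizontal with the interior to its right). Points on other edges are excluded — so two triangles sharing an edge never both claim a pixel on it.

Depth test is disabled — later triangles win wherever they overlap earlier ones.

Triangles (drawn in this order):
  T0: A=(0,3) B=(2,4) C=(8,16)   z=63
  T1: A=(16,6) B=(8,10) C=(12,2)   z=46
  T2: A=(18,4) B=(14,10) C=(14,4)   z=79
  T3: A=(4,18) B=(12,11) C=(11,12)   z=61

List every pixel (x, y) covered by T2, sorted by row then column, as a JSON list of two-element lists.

T0:
  2·area = 18
  edge (0, 3)→(2, 4): d=(2,1) right/bottom  bias=-1
  edge (2, 4)→(8, 16): d=(6,12) right/bottom  bias=-1
  edge (8, 16)→(0, 3): d=(-8,-13) top-left  bias=+0
    (1,3)@(3, 7): e=[5,6,7] → X
    (2,3)@(5, 7): e=[3,-18,33] → .
    (1,4)@(3, 9): e=[9,18,-9] → .
    (2,5)@(5, 11): e=[11,6,1] → X
    (3,5)@(7, 11): e=[9,-18,27] → .
    (2,6)@(5, 13): e=[15,18,-15] → .
  covered (2 px):
    . . . . . . . . . . . .
    . . . . . . . . . . . .
    . . . . . . . . . . . .
    . X . . . . . . . . . .
    . . . . . . . . . . . .
    . . X . . . . . . . . .
    . . . . . . . . . . . .
    . . . . . . . . . . . .
    . . . . . . . . . . . .
    . . . . . . . . . . . .
T1:
  2·area = 48
  edge (16, 6)→(8, 10): d=(-8,4) right/bottom  bias=-1
  edge (8, 10)→(12, 2): d=(4,-8) top-left  bias=+0
  edge (12, 2)→(16, 6): d=(4,4) right/bottom  bias=-1
    (5,0)@(11, 1): e=[60,-12,0] → .  [on edge]
    (6,1)@(13, 3): e=[36,12,0] → .  [on edge]
    (5,2)@(11, 5): e=[28,4,16] → X
    (6,2)@(13, 5): e=[20,20,8] → X
    (7,2)@(15, 5): e=[12,36,0] → .  [on edge]
    (5,3)@(11, 7): e=[12,12,24] → X
    (7,3)@(15, 7): e=[-4,44,8] → .
    (8,3)@(17, 7): e=[-12,60,0] → .  [on edge]
    (4,4)@(9, 9): e=[4,4,40] → X
    (5,4)@(11, 9): e=[-4,20,32] → .
    (6,4)@(13, 9): e=[-12,36,24] → .
    (9,4)@(19, 9): e=[-36,84,0] → .  [on edge]
    (10,5)@(21, 11): e=[-60,108,0] → .  [on edge]
    (11,6)@(23, 13): e=[-84,132,0] → .  [on edge]
  covered (5 px):
    . . . . . . . . . . . .
    . . . . . . . . . . . .
    . . . . . X X . . . . .
    . . . . . X X . . . . .
    . . . . X . . . . . . .
    . . . . . . . . . . . .
    . . . . . . . . . . . .
    . . . . . . . . . . . .
    . . . . . . . . . . . .
    . . . . . . . . . . . .
T2:
  2·area = 24
  edge (18, 4)→(14, 10): d=(-4,6) right/bottom  bias=-1
  edge (14, 10)→(14, 4): d=(0,-6) top-left  bias=+0
  edge (14, 4)→(18, 4): d=(4,0) top-left  bias=+0
    (7,2)@(15, 5): e=[14,6,4] → X
    (8,2)@(17, 5): e=[2,18,4] → X
    (9,2)@(19, 5): e=[-10,30,4] → .
    (7,3)@(15, 7): e=[6,6,12] → X
    (8,3)@(17, 7): e=[-6,18,12] → .
    (7,4)@(15, 9): e=[-2,6,20] → .
  covered (3 px):
    . . . . . . . . . . . .
    . . . . . . . . . . . .
    . . . . . . . X X . . .
    . . . . . . . X . . . .
    . . . . . . . . . . . .
    . . . . . . . . . . . .
    . . . . . . . . . . . .
    . . . . . . . . . . . .
    . . . . . . . . . . . .
    . . . . . . . . . . . .
T3:
  2·area = 1
  edge (4, 18)→(12, 11): d=(8,-7) top-left  bias=+0
  edge (12, 11)→(11, 12): d=(-1,1) right/bottom  bias=-1
  edge (11, 12)→(4, 18): d=(-7,6) right/bottom  bias=-1
  covered (0 px):
    . . . . . . . . . . . .
    . . . . . . . . . . . .
    . . . . . . . . . . . .
    . . . . . . . . . . . .
    . . . . . . . . . . . .
    . . . . . . . . . . . .
    . . . . . . . . . . . .
    . . . . . . . . . . . .
    . . . . . . . . . . . .
    . . . . . . . . . . . .

Result: [[7,2],[8,2],[7,3]]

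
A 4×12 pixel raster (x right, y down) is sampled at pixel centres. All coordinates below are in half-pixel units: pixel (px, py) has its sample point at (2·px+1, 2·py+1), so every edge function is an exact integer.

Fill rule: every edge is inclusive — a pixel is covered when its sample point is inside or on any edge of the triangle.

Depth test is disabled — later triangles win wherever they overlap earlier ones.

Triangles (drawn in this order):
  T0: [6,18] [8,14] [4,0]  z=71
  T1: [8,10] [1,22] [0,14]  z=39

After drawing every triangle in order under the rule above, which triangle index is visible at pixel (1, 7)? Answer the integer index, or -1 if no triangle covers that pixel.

T0:
  2·area = 44  (B↔C swapped to make it positive)
  edge (6, 18)→(4, 0): d=(-2,-18) inclusive
  edge (4, 0)→(8, 14): d=(4,14) inclusive
  edge (8, 14)→(6, 18): d=(-2,4) inclusive
    (2,2)@(5, 5): e=[8,6,30] → X
    (3,2)@(7, 5): e=[44,-22,22] → .
    (2,3)@(5, 7): e=[4,14,26] → X
    (3,3)@(7, 7): e=[40,-14,18] → .
    (2,4)@(5, 9): e=[0,22,22] → X  [on edge]
    (3,4)@(7, 9): e=[36,-6,14] → .
    (2,5)@(5, 11): e=[-4,30,18] → .
    (3,5)@(7, 11): e=[32,2,10] → X
    (3,6)@(7, 13): e=[28,10,6] → X
    (3,7)@(7, 15): e=[24,18,2] → X
    (3,8)@(7, 17): e=[20,26,-2] → .
  covered (6 px):
    . . . .
    . . . .
    . . X .
    . . X .
    . . X .
    . . . X
    . . . X
    . . . X
    . . . .
    . . . .
    . . . .
    . . . .
T1:
  2·area = 68
  edge (8, 10)→(1, 22): d=(-7,12) inclusive
  edge (1, 22)→(0, 14): d=(-1,-8) inclusive
  edge (0, 14)→(8, 10): d=(8,-4) inclusive
    (3,5)@(7, 11): e=[5,59,4] → X
    (1,6)@(3, 13): e=[39,25,4] → X
    (2,6)@(5, 13): e=[15,41,12] → X
    (3,6)@(7, 13): e=[-9,57,20] → .
    (0,7)@(1, 15): e=[49,7,12] → X
    (3,7)@(7, 15): e=[-23,55,36] → .
    (0,8)@(1, 17): e=[35,5,28] → X
    (2,8)@(5, 17): e=[-13,37,44] → .
    (0,9)@(1, 19): e=[21,3,44] → X
    (1,9)@(3, 19): e=[-3,19,52] → .
    (0,10)@(1, 21): e=[7,1,60] → X
    (1,10)@(3, 21): e=[-17,17,68] → .
  covered (10 px):
    . . . .
    . . . .
    . . . .
    . . . .
    . . . .
    . . . X
    . X X .
    X X X .
    X X . .
    X . . .
    X . . .
    . . . .

Z-buffer (winner per pixel, '.' = empty):
  . . . .
  . . . .
  . . 0 .
  . . 0 .
  . . 0 .
  . . . 1
  . 1 1 0
  1 1 1 0
  1 1 . .
  1 . . .
  1 . . .
  . . . .

Final: 1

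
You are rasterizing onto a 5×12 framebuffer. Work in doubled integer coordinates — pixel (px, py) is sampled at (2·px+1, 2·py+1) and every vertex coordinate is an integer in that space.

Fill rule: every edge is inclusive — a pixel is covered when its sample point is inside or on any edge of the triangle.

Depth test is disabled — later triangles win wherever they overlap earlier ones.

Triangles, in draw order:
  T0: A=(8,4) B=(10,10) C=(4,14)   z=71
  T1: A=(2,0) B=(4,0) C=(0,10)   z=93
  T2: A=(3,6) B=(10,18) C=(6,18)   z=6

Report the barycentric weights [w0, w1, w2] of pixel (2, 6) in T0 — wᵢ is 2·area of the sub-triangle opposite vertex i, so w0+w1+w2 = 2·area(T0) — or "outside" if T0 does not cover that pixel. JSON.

T0:
  2·area = 44
  edge (8, 4)→(10, 10): d=(2,6) inclusive
  edge (10, 10)→(4, 14): d=(-6,4) inclusive
  edge (4, 14)→(8, 4): d=(4,-10) inclusive
    (3,0)@(7, 1): e=[0,66,-22] → ·  [on edge]
    (3,3)@(7, 7): e=[12,30,2] → #
    (4,3)@(9, 7): e=[0,22,22] → #  [on edge]
    (3,4)@(7, 9): e=[16,18,10] → #
    (3,5)@(7, 11): e=[20,6,18] → #
    (4,5)@(9, 11): e=[8,-2,38] → ·
    (2,6)@(5, 13): e=[36,2,6] → #
    (3,6)@(7, 13): e=[24,-6,26] → ·
    (2,7)@(5, 15): e=[40,-10,14] → ·
  covered (6 px):
    · · · · ·
    · · · · ·
    · · · · ·
    · · · # #
    · · · # #
    · · · # ·
    · · # · ·
    · · · · ·
    · · · · ·
    · · · · ·
    · · · · ·
    · · · · ·
T1:
  2·area = 20
  edge (2, 0)→(4, 0): d=(2,0) inclusive
  edge (4, 0)→(0, 10): d=(-4,10) inclusive
  edge (0, 10)→(2, 0): d=(2,-10) inclusive
    (1,0)@(3, 1): e=[2,6,12] → #
    (2,0)@(5, 1): e=[2,-14,32] → ·
    (1,1)@(3, 3): e=[6,-2,16] → ·
    (0,2)@(1, 5): e=[10,10,0] → #  [on edge]
    (1,2)@(3, 5): e=[10,-10,20] → ·
    (0,3)@(1, 7): e=[14,2,4] → #
    (1,3)@(3, 7): e=[14,-18,24] → ·
    (0,4)@(1, 9): e=[18,-6,8] → ·
  covered (3 px):
    · # · · ·
    · · · · ·
    # · · · ·
    # · · · ·
    · · · · ·
    · · · · ·
    · · · · ·
    · · · · ·
    · · · · ·
    · · · · ·
    · · · · ·
    · · · · ·
T2:
  2·area = 48
  edge (3, 6)→(10, 18): d=(7,12) inclusive
  edge (10, 18)→(6, 18): d=(-4,0) inclusive
  edge (6, 18)→(3, 6): d=(-3,-12) inclusive
    (2,5)@(5, 11): e=[11,28,9] → #
    (3,5)@(7, 11): e=[-13,28,33] → ·
    (2,6)@(5, 13): e=[25,20,3] → #
    (3,6)@(7, 13): e=[1,20,27] → #
    (4,6)@(9, 13): e=[-23,20,51] → ·
    (2,7)@(5, 15): e=[39,12,-3] → ·
    (3,7)@(7, 15): e=[15,12,21] → #
    (4,7)@(9, 15): e=[-9,12,45] → ·
    (3,8)@(7, 17): e=[29,4,15] → #
    (4,8)@(9, 17): e=[5,4,39] → #
    (3,9)@(7, 19): e=[43,-4,9] → ·
    (4,9)@(9, 19): e=[19,-4,33] → ·
  covered (6 px):
    · · · · ·
    · · · · ·
    · · · · ·
    · · · · ·
    · · · · ·
    · · # · ·
    · · # # ·
    · · · # ·
    · · · # #
    · · · · ·
    · · · · ·
    · · · · ·

Final: [2,6,36]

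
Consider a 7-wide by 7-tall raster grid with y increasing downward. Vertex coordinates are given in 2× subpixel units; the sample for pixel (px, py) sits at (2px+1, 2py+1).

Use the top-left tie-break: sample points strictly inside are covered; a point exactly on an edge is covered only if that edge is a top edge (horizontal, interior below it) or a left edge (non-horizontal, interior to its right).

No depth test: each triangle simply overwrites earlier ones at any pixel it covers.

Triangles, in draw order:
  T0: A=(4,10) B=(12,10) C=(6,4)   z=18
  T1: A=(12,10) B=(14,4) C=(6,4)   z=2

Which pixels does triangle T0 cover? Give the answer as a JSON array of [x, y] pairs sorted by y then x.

T0:
  2·area = 48  (B↔C swapped to make it positive)
  edge (4, 10)→(6, 4): d=(2,-6) top-left  bias=+0
  edge (6, 4)→(12, 10): d=(6,6) right/bottom  bias=-1
  edge (12, 10)→(4, 10): d=(-8,0) right/bottom  bias=-1
    (1,0)@(3, 1): e=[-24,0,72] → ·  [on edge]
    (3,0)@(7, 1): e=[0,-24,72] → ·  [on edge]
    (2,1)@(5, 3): e=[-8,0,56] → ·  [on edge]
    (3,2)@(7, 5): e=[8,0,40] → ·  [on edge]
    (2,3)@(5, 7): e=[0,24,24] → █  [on edge]
    (3,3)@(7, 7): e=[12,12,24] → █
    (4,3)@(9, 7): e=[24,0,24] → ·  [on edge]
    (2,4)@(5, 9): e=[4,36,8] → █
    (4,4)@(9, 9): e=[28,12,8] → █
    (5,4)@(11, 9): e=[40,0,8] → ·  [on edge]
    (2,5)@(5, 11): e=[8,48,-8] → ·
    (3,5)@(7, 11): e=[20,36,-8] → ·
    (6,5)@(13, 11): e=[56,0,-8] → ·  [on edge]
    (1,6)@(3, 13): e=[0,72,-24] → ·  [on edge]
  covered (5 px):
    · · · · · · ·
    · · · · · · ·
    · · · · · · ·
    · · █ █ · · ·
    · · █ █ █ · ·
    · · · · · · ·
    · · · · · · ·
T1:
  2·area = 48  (B↔C swapped to make it positive)
  edge (12, 10)→(6, 4): d=(-6,-6) top-left  bias=+0
  edge (6, 4)→(14, 4): d=(8,0) top-left  bias=+0
  edge (14, 4)→(12, 10): d=(-2,6) right/bottom  bias=-1
    (1,0)@(3, 1): e=[0,-24,72] → ·  [on edge]
    (2,1)@(5, 3): e=[0,-8,56] → ·  [on edge]
    (3,2)@(7, 5): e=[0,8,40] → █  [on edge]
    (4,2)@(9, 5): e=[12,8,28] → █
    (5,2)@(11, 5): e=[24,8,16] → █
    (6,2)@(13, 5): e=[36,8,4] → █
    (3,3)@(7, 7): e=[-12,24,36] → ·
    (4,3)@(9, 7): e=[0,24,24] → █  [on edge]
    (6,3)@(13, 7): e=[24,24,0] → ·  [on edge]
    (4,4)@(9, 9): e=[-12,40,20] → ·
    (5,4)@(11, 9): e=[0,40,8] → █  [on edge]
    (6,4)@(13, 9): e=[12,40,-4] → ·
    (6,5)@(13, 11): e=[0,56,-8] → ·  [on edge]
    (5,6)@(11, 13): e=[-24,72,0] → ·  [on edge]
  covered (7 px):
    · · · · · · ·
    · · · · · · ·
    · · · █ █ █ █
    · · · · █ █ ·
    · · · · · █ ·
    · · · · · · ·
    · · · · · · ·

Final: [[2,3],[3,3],[2,4],[3,4],[4,4]]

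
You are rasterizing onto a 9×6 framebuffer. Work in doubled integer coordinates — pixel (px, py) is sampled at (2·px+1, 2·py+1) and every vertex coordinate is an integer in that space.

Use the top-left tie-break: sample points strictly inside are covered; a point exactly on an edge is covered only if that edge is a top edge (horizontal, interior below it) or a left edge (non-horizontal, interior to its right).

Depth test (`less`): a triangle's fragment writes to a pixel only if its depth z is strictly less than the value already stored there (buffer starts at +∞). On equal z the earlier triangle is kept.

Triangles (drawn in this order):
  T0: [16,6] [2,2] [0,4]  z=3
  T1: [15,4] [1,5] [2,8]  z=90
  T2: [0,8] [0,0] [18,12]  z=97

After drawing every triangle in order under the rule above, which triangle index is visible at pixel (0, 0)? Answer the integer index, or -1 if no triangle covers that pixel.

T0:
  2·area = 36  (B↔C swapped to make it positive)
  edge (16, 6)→(0, 4): d=(-16,-2) top-left  bias=+0
  edge (0, 4)→(2, 2): d=(2,-2) top-left  bias=+0
  edge (2, 2)→(16, 6): d=(14,4) right/bottom  bias=-1
    (1,0)@(3, 1): e=[54,0,-18] → ·  [on edge]
    (0,1)@(1, 3): e=[18,0,18] → █  [on edge]
    (1,1)@(3, 3): e=[22,4,10] → █
    (2,1)@(5, 3): e=[26,8,2] → █
    (3,1)@(7, 3): e=[30,12,-6] → ·
    (0,2)@(1, 5): e=[-14,4,46] → ·
    (1,2)@(3, 5): e=[-10,8,38] → ·
    (2,2)@(5, 5): e=[-6,12,30] → ·
    (4,2)@(9, 5): e=[2,20,14] → █
    (5,2)@(11, 5): e=[6,24,6] → █
    (6,2)@(13, 5): e=[10,28,-2] → ·
    (4,3)@(9, 7): e=[-30,24,42] → ·
  covered (5 px):
    · · · · · · · · ·
    █ █ █ · · · · · ·
    · · · · █ █ · · ·
    · · · · · · · · ·
    · · · · · · · · ·
    · · · · · · · · ·
T1:
  2·area = 43  (B↔C swapped to make it positive)
  edge (15, 4)→(2, 8): d=(-13,4) right/bottom  bias=-1
  edge (2, 8)→(1, 5): d=(-1,-3) top-left  bias=+0
  edge (1, 5)→(15, 4): d=(14,-1) top-left  bias=+0
    (0,2)@(1, 5): e=[43,0,0] → █  [on edge]
    (1,2)@(3, 5): e=[35,6,2] → █
    (2,2)@(5, 5): e=[27,12,4] → █
    (3,2)@(7, 5): e=[19,18,6] → █
    (4,2)@(9, 5): e=[11,24,8] → █
    (5,2)@(11, 5): e=[3,30,10] → █
    (6,2)@(13, 5): e=[-5,36,12] → ·
    (0,3)@(1, 7): e=[17,-2,28] → ·
    (1,3)@(3, 7): e=[9,4,30] → █
    (3,3)@(7, 7): e=[-7,16,34] → ·
    (4,3)@(9, 7): e=[-15,22,36] → ·
    (5,3)@(11, 7): e=[-23,28,38] → ·
    (1,5)@(3, 11): e=[-43,0,86] → ·  [on edge]
  covered (8 px):
    · · · · · · · · ·
    · · · · · · · · ·
    █ █ █ █ █ █ · · ·
    · █ █ · · · · · ·
    · · · · · · · · ·
    · · · · · · · · ·
T2:
  2·area = 144
  edge (0, 8)→(0, 0): d=(0,-8) top-left  bias=+0
  edge (0, 0)→(18, 12): d=(18,12) right/bottom  bias=-1
  edge (18, 12)→(0, 8): d=(-18,-4) top-left  bias=+0
    (0,0)@(1, 1): e=[8,6,130] → █
    (1,0)@(3, 1): e=[24,-18,138] → ·
    (0,1)@(1, 3): e=[8,42,94] → █
    (1,1)@(3, 3): e=[24,18,102] → █
    (2,1)@(5, 3): e=[40,-6,110] → ·
    (0,2)@(1, 5): e=[8,78,58] → █
    (2,2)@(5, 5): e=[40,30,74] → █
    (3,2)@(7, 5): e=[56,6,82] → █
    (4,2)@(9, 5): e=[72,-18,90] → ·
    (0,3)@(1, 7): e=[8,114,22] → █
    (4,3)@(9, 7): e=[72,18,54] → █
    (5,3)@(11, 7): e=[88,-6,62] → ·
  covered (18 px):
    █ · · · · · · · ·
    █ █ · · · · · · ·
    █ █ █ █ · · · · ·
    █ █ █ █ █ · · · ·
    · · █ █ █ █ █ · ·
    · · · · · · · █ ·

Z-buffer (winner per pixel, '.' = empty):
  2 . . . . . . . .
  0 0 0 . . . . . .
  1 1 1 1 0 0 . . .
  2 1 1 2 2 . . . .
  . . 2 2 2 2 2 . .
  . . . . . . . 2 .

Final: 2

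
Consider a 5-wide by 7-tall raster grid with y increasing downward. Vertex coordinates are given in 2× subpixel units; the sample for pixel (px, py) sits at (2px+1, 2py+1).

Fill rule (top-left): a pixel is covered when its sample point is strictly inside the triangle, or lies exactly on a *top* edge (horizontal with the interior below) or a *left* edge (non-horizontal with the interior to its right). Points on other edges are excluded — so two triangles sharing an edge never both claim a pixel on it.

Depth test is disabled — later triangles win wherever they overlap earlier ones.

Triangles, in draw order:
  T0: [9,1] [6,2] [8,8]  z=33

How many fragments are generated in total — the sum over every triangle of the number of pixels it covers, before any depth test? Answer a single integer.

T0:
  2·area = 20  (B↔C swapped to make it positive)
  edge (9, 1)→(8, 8): d=(-1,7) right/bottom  bias=-1
  edge (8, 8)→(6, 2): d=(-2,-6) top-left  bias=+0
  edge (6, 2)→(9, 1): d=(3,-1) top-left  bias=+0
    (4,0)@(9, 1): e=[0,20,0] → ·  [on edge]
    (1,1)@(3, 3): e=[40,-20,0] → ·  [on edge]
    (3,1)@(7, 3): e=[12,4,4] → #
    (4,1)@(9, 3): e=[-2,16,6] → ·
    (3,2)@(7, 5): e=[10,0,10] → #  [on edge]
    (4,2)@(9, 5): e=[-4,12,12] → ·
    (3,3)@(7, 7): e=[8,-4,16] → ·
    (4,5)@(9, 11): e=[-10,0,30] → ·  [on edge]
  covered (2 px):
    · · · · ·
    · · · # ·
    · · · # ·
    · · · · ·
    · · · · ·
    · · · · ·
    · · · · ·

Final: 2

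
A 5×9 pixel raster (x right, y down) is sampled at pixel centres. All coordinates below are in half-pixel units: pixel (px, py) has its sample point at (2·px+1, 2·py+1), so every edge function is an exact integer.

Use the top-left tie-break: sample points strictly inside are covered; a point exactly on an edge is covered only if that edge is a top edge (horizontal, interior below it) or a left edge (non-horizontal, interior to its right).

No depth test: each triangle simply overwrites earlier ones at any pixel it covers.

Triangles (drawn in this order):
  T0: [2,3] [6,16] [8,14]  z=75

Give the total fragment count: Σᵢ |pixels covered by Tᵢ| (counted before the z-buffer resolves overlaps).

T0:
  2·area = 34  (B↔C swapped to make it positive)
  edge (2, 3)→(8, 14): d=(6,11) right/bottom  bias=-1
  edge (8, 14)→(6, 16): d=(-2,2) right/bottom  bias=-1
  edge (6, 16)→(2, 3): d=(-4,-13) top-left  bias=+0
    (1,2)@(3, 5): e=[1,28,5] → X
    (2,2)@(5, 5): e=[-21,24,31] → .
    (1,3)@(3, 7): e=[13,24,-3] → .
    (2,4)@(5, 9): e=[3,16,15] → X
    (3,4)@(7, 9): e=[-19,12,41] → .
    (2,5)@(5, 11): e=[15,12,7] → X
    (3,5)@(7, 11): e=[-7,8,33] → .
    (2,6)@(5, 13): e=[27,8,-1] → .
    (3,6)@(7, 13): e=[5,4,25] → X
    (4,6)@(9, 13): e=[-17,0,51] → .  [on edge]
    (3,7)@(7, 15): e=[17,0,17] → .  [on edge]
    (2,8)@(5, 17): e=[51,0,-17] → .  [on edge]
  covered (4 px):
    . . . . .
    . . . . .
    . X . . .
    . . . . .
    . . X . .
    . . X . .
    . . . X .
    . . . . .
    . . . . .

Final: 4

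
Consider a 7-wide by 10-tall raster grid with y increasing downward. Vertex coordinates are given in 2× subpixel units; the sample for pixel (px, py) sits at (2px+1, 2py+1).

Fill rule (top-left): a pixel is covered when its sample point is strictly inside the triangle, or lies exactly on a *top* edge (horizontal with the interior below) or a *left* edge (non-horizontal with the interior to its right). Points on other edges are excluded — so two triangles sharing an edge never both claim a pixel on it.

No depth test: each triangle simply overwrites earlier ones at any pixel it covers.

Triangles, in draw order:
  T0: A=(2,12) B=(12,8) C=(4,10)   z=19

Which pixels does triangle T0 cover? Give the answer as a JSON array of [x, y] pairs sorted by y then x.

T0:
  2·area = 12  (B↔C swapped to make it positive)
  edge (2, 12)→(4, 10): d=(2,-2) top-left  bias=+0
  edge (4, 10)→(12, 8): d=(8,-2) top-left  bias=+0
  edge (12, 8)→(2, 12): d=(-10,4) right/bottom  bias=-1
    (6,0)@(13, 1): e=[0,-54,66] → ·  [on edge]
    (5,1)@(11, 3): e=[0,-42,54] → ·  [on edge]
    (4,2)@(9, 5): e=[0,-30,42] → ·  [on edge]
    (3,3)@(7, 7): e=[0,-18,30] → ·  [on edge]
    (2,4)@(5, 9): e=[0,-6,18] → ·  [on edge]
    (4,4)@(9, 9): e=[8,2,2] → #
    (5,4)@(11, 9): e=[12,6,-6] → ·
    (1,5)@(3, 11): e=[0,6,6] → #  [on edge]
    (2,5)@(5, 11): e=[4,10,-2] → ·
    (4,5)@(9, 11): e=[12,18,-18] → ·
    (0,6)@(1, 13): e=[0,18,-6] → ·  [on edge]
    (1,6)@(3, 13): e=[4,22,-14] → ·
  covered (2 px):
    · · · · · · ·
    · · · · · · ·
    · · · · · · ·
    · · · · · · ·
    · · · · # · ·
    · # · · · · ·
    · · · · · · ·
    · · · · · · ·
    · · · · · · ·
    · · · · · · ·

Final: [[4,4],[1,5]]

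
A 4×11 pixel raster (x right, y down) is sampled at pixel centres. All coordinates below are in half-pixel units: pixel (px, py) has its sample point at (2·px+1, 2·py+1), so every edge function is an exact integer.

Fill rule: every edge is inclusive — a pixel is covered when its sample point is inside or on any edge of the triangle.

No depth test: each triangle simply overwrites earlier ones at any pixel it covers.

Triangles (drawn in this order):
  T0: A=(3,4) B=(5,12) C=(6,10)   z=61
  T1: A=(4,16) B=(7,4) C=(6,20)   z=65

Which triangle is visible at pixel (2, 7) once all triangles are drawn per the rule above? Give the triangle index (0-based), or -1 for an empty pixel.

T0:
  2·area = 12  (B↔C swapped to make it positive)
  edge (3, 4)→(6, 10): d=(3,6) inclusive
  edge (6, 10)→(5, 12): d=(-1,2) inclusive
  edge (5, 12)→(3, 4): d=(-2,-8) inclusive
    (2,4)@(5, 9): e=[3,3,6] → #
    (3,4)@(7, 9): e=[-9,-1,22] → ·
    (2,5)@(5, 11): e=[9,1,2] → #
    (3,5)@(7, 11): e=[-3,-3,18] → ·
    (2,6)@(5, 13): e=[15,-1,-2] → ·
  covered (2 px):
    · · · ·
    · · · ·
    · · · ·
    · · · ·
    · · # ·
    · · # ·
    · · · ·
    · · · ·
    · · · ·
    · · · ·
    · · · ·
T1:
  2·area = 36
  edge (4, 16)→(7, 4): d=(3,-12) inclusive
  edge (7, 4)→(6, 20): d=(-1,16) inclusive
  edge (6, 20)→(4, 16): d=(-2,-4) inclusive
    (2,6)@(5, 13): e=[3,23,10] → #
    (3,6)@(7, 13): e=[27,-9,18] → ·
    (2,7)@(5, 15): e=[9,21,6] → #
    (3,7)@(7, 15): e=[33,-11,14] → ·
    (2,8)@(5, 17): e=[15,19,2] → #
    (3,8)@(7, 17): e=[39,-13,10] → ·
    (2,9)@(5, 19): e=[21,17,-2] → ·
  covered (3 px):
    · · · ·
    · · · ·
    · · · ·
    · · · ·
    · · · ·
    · · · ·
    · · # ·
    · · # ·
    · · # ·
    · · · ·
    · · · ·

Z-buffer (winner per pixel, '.' = empty):
  . . . .
  . . . .
  . . . .
  . . . .
  . . 0 .
  . . 0 .
  . . 1 .
  . . 1 .
  . . 1 .
  . . . .
  . . . .

Result: 1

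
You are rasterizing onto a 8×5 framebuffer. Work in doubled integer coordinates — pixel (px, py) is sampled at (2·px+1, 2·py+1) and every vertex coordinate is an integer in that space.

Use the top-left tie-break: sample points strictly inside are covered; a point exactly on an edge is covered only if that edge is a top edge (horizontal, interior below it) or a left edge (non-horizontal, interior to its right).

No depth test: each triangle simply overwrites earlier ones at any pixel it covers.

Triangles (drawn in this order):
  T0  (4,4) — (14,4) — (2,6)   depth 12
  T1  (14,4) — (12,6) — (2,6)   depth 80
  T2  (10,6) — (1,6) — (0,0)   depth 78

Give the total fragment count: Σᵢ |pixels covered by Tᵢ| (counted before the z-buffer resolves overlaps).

T0:
  2·area = 20
  edge (4, 4)→(14, 4): d=(10,0) top-left  bias=+0
  edge (14, 4)→(2, 6): d=(-12,2) right/bottom  bias=-1
  edge (2, 6)→(4, 4): d=(2,-2) top-left  bias=+0
    (3,0)@(7, 1): e=[-30,50,0] → ·  [on edge]
    (2,1)@(5, 3): e=[-10,30,0] → ·  [on edge]
    (1,2)@(3, 5): e=[10,10,0] → █  [on edge]
    (2,2)@(5, 5): e=[10,6,4] → █
    (3,2)@(7, 5): e=[10,2,8] → █
    (4,2)@(9, 5): e=[10,-2,12] → ·
    (0,3)@(1, 7): e=[30,-10,0] → ·  [on edge]
    (1,3)@(3, 7): e=[30,-14,4] → ·
    (2,3)@(5, 7): e=[30,-18,8] → ·
    (3,3)@(7, 7): e=[30,-22,12] → ·
  covered (3 px):
    · · · · · · · ·
    · · · · · · · ·
    · █ █ █ · · · ·
    · · · · · · · ·
    · · · · · · · ·
T1:
  2·area = 20
  edge (14, 4)→(12, 6): d=(-2,2) right/bottom  bias=-1
  edge (12, 6)→(2, 6): d=(-10,0) right/bottom  bias=-1
  edge (2, 6)→(14, 4): d=(12,-2) top-left  bias=+0
    (7,1)@(15, 3): e=[0,30,-10] → ·  [on edge]
    (4,2)@(9, 5): e=[8,10,2] → █
    (5,2)@(11, 5): e=[4,10,6] → █
    (6,2)@(13, 5): e=[0,10,10] → ·  [on edge]
    (4,3)@(9, 7): e=[4,-10,26] → ·
    (5,3)@(11, 7): e=[0,-10,30] → ·  [on edge]
    (4,4)@(9, 9): e=[0,-30,50] → ·  [on edge]
  covered (2 px):
    · · · · · · · ·
    · · · · · · · ·
    · · · · █ █ · ·
    · · · · · · · ·
    · · · · · · · ·
T2:
  2·area = 54
  edge (10, 6)→(1, 6): d=(-9,0) right/bottom  bias=-1
  edge (1, 6)→(0, 0): d=(-1,-6) top-left  bias=+0
  edge (0, 0)→(10, 6): d=(10,6) right/bottom  bias=-1
    (0,0)@(1, 1): e=[45,5,4] → █
    (1,0)@(3, 1): e=[45,17,-8] → ·
    (0,1)@(1, 3): e=[27,3,24] → █
    (1,1)@(3, 3): e=[27,15,12] → █
    (2,1)@(5, 3): e=[27,27,0] → ·  [on edge]
    (0,2)@(1, 5): e=[9,1,44] → █
    (2,2)@(5, 5): e=[9,25,20] → █
    (3,2)@(7, 5): e=[9,37,8] → █
    (4,2)@(9, 5): e=[9,49,-4] → ·
    (0,3)@(1, 7): e=[-9,-1,64] → ·
    (1,3)@(3, 7): e=[-9,11,52] → ·
    (2,3)@(5, 7): e=[-9,23,40] → ·
    (7,4)@(15, 9): e=[-27,81,0] → ·  [on edge]
  covered (7 px):
    █ · · · · · · ·
    █ █ · · · · · ·
    █ █ █ █ · · · ·
    · · · · · · · ·
    · · · · · · · ·

Answer: 12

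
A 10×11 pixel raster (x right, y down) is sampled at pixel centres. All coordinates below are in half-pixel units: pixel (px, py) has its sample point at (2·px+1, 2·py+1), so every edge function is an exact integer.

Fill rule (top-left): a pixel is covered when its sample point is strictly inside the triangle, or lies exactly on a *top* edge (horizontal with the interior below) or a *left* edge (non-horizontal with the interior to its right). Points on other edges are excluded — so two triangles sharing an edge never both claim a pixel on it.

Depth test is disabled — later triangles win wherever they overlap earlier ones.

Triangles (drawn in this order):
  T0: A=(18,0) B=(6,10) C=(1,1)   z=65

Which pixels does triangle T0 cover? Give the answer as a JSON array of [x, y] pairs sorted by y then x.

T0:
  2·area = 158
  edge (18, 0)→(6, 10): d=(-12,10) right/bottom  bias=-1
  edge (6, 10)→(1, 1): d=(-5,-9) top-left  bias=+0
  edge (1, 1)→(18, 0): d=(17,-1) top-left  bias=+0
    (0,0)@(1, 1): e=[158,0,0] → X  [on edge]
    (1,0)@(3, 1): e=[138,18,2] → X
    (2,0)@(5, 1): e=[118,36,4] → X
    (3,0)@(7, 1): e=[98,54,6] → X
    (4,0)@(9, 1): e=[78,72,8] → X
    (5,0)@(11, 1): e=[58,90,10] → X
    (6,0)@(13, 1): e=[38,108,12] → X
    (7,0)@(15, 1): e=[18,126,14] → X
    (8,0)@(17, 1): e=[-2,144,16] → .
    (0,1)@(1, 3): e=[134,-10,34] → .
    (1,1)@(3, 3): e=[114,8,36] → X
    (7,1)@(15, 3): e=[-6,116,48] → .
    (5,9)@(11, 19): e=[-158,0,316] → .  [on edge]
  covered (22 px):
    X X X X X X X X . .
    . X X X X X X . . .
    . . X X X X . . . .
    . . X X X . . . . .
    . . . X . . . . . .
    . . . . . . . . . .
    . . . . . . . . . .
    . . . . . . . . . .
    . . . . . . . . . .
    . . . . . . . . . .
    . . . . . . . . . .

Answer: [[0,0],[1,0],[2,0],[3,0],[4,0],[5,0],[6,0],[7,0],[1,1],[2,1],[3,1],[4,1],[5,1],[6,1],[2,2],[3,2],[4,2],[5,2],[2,3],[3,3],[4,3],[3,4]]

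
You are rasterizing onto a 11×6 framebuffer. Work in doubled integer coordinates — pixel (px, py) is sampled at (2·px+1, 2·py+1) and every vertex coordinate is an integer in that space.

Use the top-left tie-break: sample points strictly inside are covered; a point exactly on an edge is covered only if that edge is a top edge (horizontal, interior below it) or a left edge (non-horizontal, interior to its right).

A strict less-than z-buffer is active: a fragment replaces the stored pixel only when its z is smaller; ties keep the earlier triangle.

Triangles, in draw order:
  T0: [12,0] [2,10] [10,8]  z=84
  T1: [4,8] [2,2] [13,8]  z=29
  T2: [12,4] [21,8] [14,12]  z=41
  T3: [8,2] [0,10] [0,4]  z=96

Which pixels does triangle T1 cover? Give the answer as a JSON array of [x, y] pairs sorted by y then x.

T0:
  2·area = 60  (B↔C swapped to make it positive)
  edge (12, 0)→(10, 8): d=(-2,8) right/bottom  bias=-1
  edge (10, 8)→(2, 10): d=(-8,2) right/bottom  bias=-1
  edge (2, 10)→(12, 0): d=(10,-10) top-left  bias=+0
    (5,0)@(11, 1): e=[6,54,0] → #  [on edge]
    (6,0)@(13, 1): e=[-10,50,20] → ·
    (4,1)@(9, 3): e=[18,42,0] → #  [on edge]
    (6,1)@(13, 3): e=[-14,34,40] → ·
    (3,2)@(7, 5): e=[30,30,0] → #  [on edge]
    (5,2)@(11, 5): e=[-2,22,40] → ·
    (2,3)@(5, 7): e=[42,18,0] → #  [on edge]
    (5,3)@(11, 7): e=[-6,6,60] → ·
    (1,4)@(3, 9): e=[54,6,0] → #  [on edge]
    (3,4)@(7, 9): e=[22,-2,40] → ·
    (4,4)@(9, 9): e=[6,-6,60] → ·
    (0,5)@(1, 11): e=[66,-6,0] → ·  [on edge]
  covered (10 px):
    · · · · · # · · · · ·
    · · · · # # · · · · ·
    · · · # # · · · · · ·
    · · # # # · · · · · ·
    · # # · · · · · · · ·
    · · · · · · · · · · ·
T1:
  2·area = 54
  edge (4, 8)→(2, 2): d=(-2,-6) top-left  bias=+0
  edge (2, 2)→(13, 8): d=(11,6) right/bottom  bias=-1
  edge (13, 8)→(4, 8): d=(-9,0) right/bottom  bias=-1
    (1,1)@(3, 3): e=[4,5,45] → #
    (2,1)@(5, 3): e=[16,-7,45] → ·
    (1,2)@(3, 5): e=[0,27,27] → #  [on edge]
    (2,2)@(5, 5): e=[12,15,27] → #
    (3,2)@(7, 5): e=[24,3,27] → #
    (4,2)@(9, 5): e=[36,-9,27] → ·
    (1,3)@(3, 7): e=[-4,49,9] → ·
    (2,3)@(5, 7): e=[8,37,9] → #
    (4,3)@(9, 7): e=[32,13,9] → #
    (5,3)@(11, 7): e=[44,1,9] → #
    (6,3)@(13, 7): e=[56,-11,9] → ·
    (2,4)@(5, 9): e=[4,59,-9] → ·
    (2,5)@(5, 11): e=[0,81,-27] → ·  [on edge]
  covered (8 px):
    · · · · · · · · · · ·
    · # · · · · · · · · ·
    · # # # · · · · · · ·
    · · # # # # · · · · ·
    · · · · · · · · · · ·
    · · · · · · · · · · ·
T2:
  2·area = 64
  edge (12, 4)→(21, 8): d=(9,4) right/bottom  bias=-1
  edge (21, 8)→(14, 12): d=(-7,4) right/bottom  bias=-1
  edge (14, 12)→(12, 4): d=(-2,-8) top-left  bias=+0
    (6,2)@(13, 5): e=[5,53,6] → #
    (7,2)@(15, 5): e=[-3,45,22] → ·
    (6,3)@(13, 7): e=[23,39,2] → #
    (7,3)@(15, 7): e=[15,31,18] → #
    (8,3)@(17, 7): e=[7,23,34] → #
    (9,3)@(19, 7): e=[-1,15,50] → ·
    (6,4)@(13, 9): e=[41,25,-2] → ·
    (7,4)@(15, 9): e=[33,17,14] → #
    (9,4)@(19, 9): e=[17,1,46] → #
    (10,4)@(21, 9): e=[9,-7,62] → ·
    (7,5)@(15, 11): e=[51,3,10] → #
    (8,5)@(17, 11): e=[43,-5,26] → ·
  covered (8 px):
    · · · · · · · · · · ·
    · · · · · · · · · · ·
    · · · · · · # · · · ·
    · · · · · · # # # · ·
    · · · · · · · # # # ·
    · · · · · · · # · · ·
T3:
  2·area = 48
  edge (8, 2)→(0, 10): d=(-8,8) right/bottom  bias=-1
  edge (0, 10)→(0, 4): d=(0,-6) top-left  bias=+0
  edge (0, 4)→(8, 2): d=(8,-2) top-left  bias=+0
    (4,0)@(9, 1): e=[0,54,-6] → ·  [on edge]
    (2,1)@(5, 3): e=[16,30,2] → #
    (3,1)@(7, 3): e=[0,42,6] → ·  [on edge]
    (0,2)@(1, 5): e=[32,6,10] → #
    (1,2)@(3, 5): e=[16,18,14] → #
    (2,2)@(5, 5): e=[0,30,18] → ·  [on edge]
    (0,3)@(1, 7): e=[16,6,26] → #
    (1,3)@(3, 7): e=[0,18,30] → ·  [on edge]
    (0,4)@(1, 9): e=[0,6,42] → ·  [on edge]
  covered (4 px):
    · · · · · · · · · · ·
    · · # · · · · · · · ·
    # # · · · · · · · · ·
    # · · · · · · · · · ·
    · · · · · · · · · · ·
    · · · · · · · · · · ·

Result: [[1,1],[1,2],[2,2],[3,2],[2,3],[3,3],[4,3],[5,3]]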